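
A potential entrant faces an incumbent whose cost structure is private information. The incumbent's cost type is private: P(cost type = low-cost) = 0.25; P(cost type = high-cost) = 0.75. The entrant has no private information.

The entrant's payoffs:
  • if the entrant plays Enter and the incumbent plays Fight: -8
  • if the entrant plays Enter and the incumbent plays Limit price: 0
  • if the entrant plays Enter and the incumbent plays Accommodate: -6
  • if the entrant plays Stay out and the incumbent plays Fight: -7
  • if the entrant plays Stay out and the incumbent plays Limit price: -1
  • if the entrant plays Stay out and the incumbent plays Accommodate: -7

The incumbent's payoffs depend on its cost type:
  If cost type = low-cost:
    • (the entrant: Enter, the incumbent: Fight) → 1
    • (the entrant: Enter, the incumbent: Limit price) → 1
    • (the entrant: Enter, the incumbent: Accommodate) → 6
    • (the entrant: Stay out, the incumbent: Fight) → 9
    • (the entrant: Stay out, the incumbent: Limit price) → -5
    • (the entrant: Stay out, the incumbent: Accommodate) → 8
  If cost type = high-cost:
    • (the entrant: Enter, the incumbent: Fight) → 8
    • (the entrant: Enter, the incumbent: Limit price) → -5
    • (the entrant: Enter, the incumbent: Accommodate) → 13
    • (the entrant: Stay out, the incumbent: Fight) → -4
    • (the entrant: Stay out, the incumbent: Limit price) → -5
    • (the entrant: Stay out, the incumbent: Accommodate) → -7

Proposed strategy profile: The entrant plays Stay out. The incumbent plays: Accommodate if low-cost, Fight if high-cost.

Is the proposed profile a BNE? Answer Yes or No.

The entrant plays Stay out: E[Stay out] = 0.25·(-7) + 0.75·(-7) = -7; E[Enter] = -7.5. Best-responding. ✓
The incumbent (cost type low-cost), facing Stay out: Fight gives 9, Limit price gives -5, Accommodate gives 8. Proposed Accommodate is not best — profitable deviation exists. ✗
The incumbent (cost type high-cost), facing Stay out: Fight gives -4, Limit price gives -5, Accommodate gives -7. Proposed Fight is best. ✓

No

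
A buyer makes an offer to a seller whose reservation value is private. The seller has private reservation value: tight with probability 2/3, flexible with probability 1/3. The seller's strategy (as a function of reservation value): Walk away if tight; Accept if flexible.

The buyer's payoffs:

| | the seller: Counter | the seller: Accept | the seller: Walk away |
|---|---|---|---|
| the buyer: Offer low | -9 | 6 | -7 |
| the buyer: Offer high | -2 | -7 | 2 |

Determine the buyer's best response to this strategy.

E[Offer low] = 2/3·(-7) + 1/3·(6) = -8/3
E[Offer high] = 2/3·(2) + 1/3·(-7) = -1
Best response: Offer high (-1 is the largest).

Offer high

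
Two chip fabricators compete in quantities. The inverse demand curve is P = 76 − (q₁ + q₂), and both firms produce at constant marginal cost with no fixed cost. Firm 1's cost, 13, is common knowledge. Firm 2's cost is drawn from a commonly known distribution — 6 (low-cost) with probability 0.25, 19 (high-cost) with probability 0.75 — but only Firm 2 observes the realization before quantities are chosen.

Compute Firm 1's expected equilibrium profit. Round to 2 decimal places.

480.34

Type-c best response for Firm 2: q₂(c) = (76 − c)/2 − q₁/2.
Firm 1 maximizes expected profit; its first-order condition is 76 − 2q₁ − E[q₂] − 13 = 0.
Substituting E[q₂] and solving: E[c₂] = 15.75, so q₁ = (76 − 2·13 + 15.75)/3 = 21.9167.
E[P] = 76 − (q₁ + E[q₂]) = 34.9167; Firm 1's expected profit = (E[P] − 13)·q₁ = (34.9167 − 13)·21.9167 = 480.34.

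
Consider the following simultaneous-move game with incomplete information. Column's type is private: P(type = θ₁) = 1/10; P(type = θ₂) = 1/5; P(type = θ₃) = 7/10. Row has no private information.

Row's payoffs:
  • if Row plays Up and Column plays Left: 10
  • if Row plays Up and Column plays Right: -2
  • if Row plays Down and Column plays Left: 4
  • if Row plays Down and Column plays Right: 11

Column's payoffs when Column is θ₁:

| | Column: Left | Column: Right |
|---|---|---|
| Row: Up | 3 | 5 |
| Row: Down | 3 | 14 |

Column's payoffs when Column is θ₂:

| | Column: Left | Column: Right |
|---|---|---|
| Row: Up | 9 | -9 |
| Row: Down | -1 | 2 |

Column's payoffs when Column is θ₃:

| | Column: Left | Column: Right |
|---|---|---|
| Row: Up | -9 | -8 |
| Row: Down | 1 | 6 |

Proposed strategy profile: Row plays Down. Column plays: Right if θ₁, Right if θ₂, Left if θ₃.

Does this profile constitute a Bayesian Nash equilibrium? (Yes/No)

Row plays Down: E[Down] = 1/10·(11) + 1/5·(11) + 7/10·(4) = 61/10; E[Up] = 32/5. Not best-responding. ✗
Column (type θ₁), facing Down: Left gives 3, Right gives 14. Proposed Right is best. ✓
Column (type θ₂), facing Down: Left gives -1, Right gives 2. Proposed Right is best. ✓
Column (type θ₃), facing Down: Left gives 1, Right gives 6. Proposed Left is not best — profitable deviation exists. ✗

No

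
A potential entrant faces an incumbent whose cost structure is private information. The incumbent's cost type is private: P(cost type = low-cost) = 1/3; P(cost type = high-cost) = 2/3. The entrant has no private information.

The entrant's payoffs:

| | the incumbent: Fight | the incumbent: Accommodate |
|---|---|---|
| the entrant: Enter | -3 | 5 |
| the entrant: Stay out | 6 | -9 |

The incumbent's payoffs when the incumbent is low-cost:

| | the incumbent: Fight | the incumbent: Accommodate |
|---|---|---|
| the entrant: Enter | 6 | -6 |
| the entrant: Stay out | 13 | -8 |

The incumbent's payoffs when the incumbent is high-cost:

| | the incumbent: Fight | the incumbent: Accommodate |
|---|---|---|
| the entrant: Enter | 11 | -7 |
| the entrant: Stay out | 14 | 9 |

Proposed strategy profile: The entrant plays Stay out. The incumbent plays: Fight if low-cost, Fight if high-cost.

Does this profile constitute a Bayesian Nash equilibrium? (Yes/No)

Yes

The entrant plays Stay out: E[Stay out] = 1/3·(6) + 2/3·(6) = 6; E[Enter] = -3. Best-responding. ✓
The incumbent (cost type low-cost), facing Stay out: Fight gives 13, Accommodate gives -8. Proposed Fight is best. ✓
The incumbent (cost type high-cost), facing Stay out: Fight gives 14, Accommodate gives 9. Proposed Fight is best. ✓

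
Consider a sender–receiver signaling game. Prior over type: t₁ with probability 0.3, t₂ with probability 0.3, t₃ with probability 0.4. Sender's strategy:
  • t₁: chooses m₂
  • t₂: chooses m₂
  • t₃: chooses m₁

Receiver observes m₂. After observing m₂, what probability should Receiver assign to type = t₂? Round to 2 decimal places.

P(m₂) = 0.3·1 + 0.3·1 + 0.4·0 = 0.6
P(t₂ | m₂) = (0.3·1) / 0.6 = 0.3 / 0.6 = 0.5

0.50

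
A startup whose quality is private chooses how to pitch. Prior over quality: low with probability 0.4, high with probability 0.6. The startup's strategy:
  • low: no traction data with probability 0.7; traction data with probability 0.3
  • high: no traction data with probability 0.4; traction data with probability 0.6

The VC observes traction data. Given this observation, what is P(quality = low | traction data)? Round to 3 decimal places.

0.250

Apply Bayes' rule using the sender's strategy as the likelihood.
P(traction data) = 0.4·0.3 + 0.6·0.6 = 0.48
P(low | traction data) = (0.4·0.3) / 0.48 = 0.12 / 0.48 = 0.25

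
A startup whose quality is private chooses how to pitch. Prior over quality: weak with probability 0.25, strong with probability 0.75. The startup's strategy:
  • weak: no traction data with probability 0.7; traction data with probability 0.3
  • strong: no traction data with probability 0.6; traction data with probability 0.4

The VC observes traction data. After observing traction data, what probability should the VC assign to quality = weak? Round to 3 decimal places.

0.200

P(traction data) = 0.25·0.3 + 0.75·0.4 = 0.375
P(weak | traction data) = (0.25·0.3) / 0.375 = 0.075 / 0.375 = 0.2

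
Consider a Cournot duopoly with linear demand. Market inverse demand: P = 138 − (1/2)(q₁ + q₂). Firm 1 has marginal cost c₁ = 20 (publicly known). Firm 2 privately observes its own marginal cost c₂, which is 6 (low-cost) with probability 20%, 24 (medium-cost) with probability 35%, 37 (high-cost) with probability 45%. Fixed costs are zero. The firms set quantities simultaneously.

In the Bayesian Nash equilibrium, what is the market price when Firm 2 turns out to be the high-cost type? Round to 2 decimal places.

66.79

Each type of Firm 2 best-responds to q₁; Firm 1 best-responds to the expected q₂ over Firm 2's types.
Firm 2 with cost c maximizes (138 − (1/2)(q₁+q₂) − c)·q₂, giving q₂(c) = (138 − c − (1/2)q₁).
E[c₂] = 0.2·6 + 0.35·24 + 0.45·37 = 26.25
Firm 1's FOC against E[q₂] yields q₁ = (138 − 2·20 + E[c₂])/(3/2) = (138 − 40 + 26.25)/(3/2) = 82.8333.
q₂(high-cost) = 59.5833, so P = 138 − (1/2)·(82.8333 + 59.5833) = 66.7917.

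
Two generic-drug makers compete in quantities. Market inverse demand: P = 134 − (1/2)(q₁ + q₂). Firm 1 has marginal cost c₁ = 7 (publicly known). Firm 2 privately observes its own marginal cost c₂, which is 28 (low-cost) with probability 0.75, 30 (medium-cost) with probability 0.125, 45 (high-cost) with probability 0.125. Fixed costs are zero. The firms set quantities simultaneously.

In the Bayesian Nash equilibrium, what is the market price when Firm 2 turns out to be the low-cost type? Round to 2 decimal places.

55.94

Firm 2 with cost c maximizes (134 − (1/2)(q₁+q₂) − c)·q₂, giving q₂(c) = (134 − c − (1/2)q₁).
E[c₂] = 0.75·28 + 0.125·30 + 0.125·45 = 30.375
Firm 1's FOC against E[q₂] yields q₁ = (134 − 2·7 + E[c₂])/(3/2) = (134 − 14 + 30.375)/(3/2) = 100.25.
q₂(low-cost) = 55.875, so P = 134 − (1/2)·(100.25 + 55.875) = 55.9375.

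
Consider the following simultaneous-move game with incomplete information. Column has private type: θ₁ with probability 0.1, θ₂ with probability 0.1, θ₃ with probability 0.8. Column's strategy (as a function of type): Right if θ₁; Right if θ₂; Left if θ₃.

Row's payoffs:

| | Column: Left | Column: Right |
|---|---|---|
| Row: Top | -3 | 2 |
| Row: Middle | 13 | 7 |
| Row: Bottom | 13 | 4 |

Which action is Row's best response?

Middle

Compute Row's expected payoff for each action, taking the expectation over Column's type.
E[Top] = 0.1·(2) + 0.1·(2) + 0.8·(-3) = -2
E[Middle] = 0.1·(7) + 0.1·(7) + 0.8·(13) = 11.8
E[Bottom] = 0.1·(4) + 0.1·(4) + 0.8·(13) = 11.2
Best response: Middle (11.8 is the largest).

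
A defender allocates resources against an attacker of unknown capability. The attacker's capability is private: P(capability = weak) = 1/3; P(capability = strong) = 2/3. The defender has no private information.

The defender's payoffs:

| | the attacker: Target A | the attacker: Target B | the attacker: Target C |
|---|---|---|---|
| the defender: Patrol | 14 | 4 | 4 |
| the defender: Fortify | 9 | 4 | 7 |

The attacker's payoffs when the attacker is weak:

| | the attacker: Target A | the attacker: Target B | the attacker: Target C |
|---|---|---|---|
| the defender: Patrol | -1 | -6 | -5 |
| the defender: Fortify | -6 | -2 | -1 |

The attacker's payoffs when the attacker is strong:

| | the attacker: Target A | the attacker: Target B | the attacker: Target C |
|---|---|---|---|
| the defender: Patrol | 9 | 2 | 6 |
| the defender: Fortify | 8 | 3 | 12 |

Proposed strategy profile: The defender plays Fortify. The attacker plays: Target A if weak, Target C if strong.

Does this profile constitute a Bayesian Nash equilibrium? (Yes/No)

The defender plays Fortify: E[Fortify] = 1/3·(9) + 2/3·(7) = 23/3; E[Patrol] = 22/3. Best-responding. ✓
The attacker (capability weak), facing Fortify: Target A gives -6, Target B gives -2, Target C gives -1. Proposed Target A is not best — profitable deviation exists. ✗
The attacker (capability strong), facing Fortify: Target A gives 8, Target B gives 3, Target C gives 12. Proposed Target C is best. ✓

No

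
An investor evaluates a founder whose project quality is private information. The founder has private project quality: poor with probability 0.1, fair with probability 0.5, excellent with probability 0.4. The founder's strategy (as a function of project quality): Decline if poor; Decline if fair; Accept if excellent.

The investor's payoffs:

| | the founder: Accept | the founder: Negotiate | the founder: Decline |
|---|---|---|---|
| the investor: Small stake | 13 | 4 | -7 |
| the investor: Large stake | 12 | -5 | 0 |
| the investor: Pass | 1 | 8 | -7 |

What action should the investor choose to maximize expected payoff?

E[Small stake] = 0.1·(-7) + 0.5·(-7) + 0.4·(13) = 1
E[Large stake] = 0.1·(0) + 0.5·(0) + 0.4·(12) = 4.8
E[Pass] = 0.1·(-7) + 0.5·(-7) + 0.4·(1) = -3.8
Best response: Large stake (4.8 is the largest).

Large stake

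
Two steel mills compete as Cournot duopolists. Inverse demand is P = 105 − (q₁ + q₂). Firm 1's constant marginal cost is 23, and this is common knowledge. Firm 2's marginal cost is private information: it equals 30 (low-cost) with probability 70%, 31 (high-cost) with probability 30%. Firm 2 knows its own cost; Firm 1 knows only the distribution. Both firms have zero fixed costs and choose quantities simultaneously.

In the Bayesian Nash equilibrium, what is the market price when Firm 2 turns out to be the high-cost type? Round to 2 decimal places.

53.12

Firm 2 with cost c maximizes (105 − (q₁+q₂) − c)·q₂, giving q₂(c) = (105 − c − q₁)/2.
E[c₂] = 0.7·30 + 0.3·31 = 30.3
Firm 1's FOC against E[q₂] yields q₁ = (105 − 2·23 + E[c₂])/3 = (105 − 46 + 30.3)/3 = 29.7667.
q₂(high-cost) = 22.1167, so P = 105 − (29.7667 + 22.1167) = 53.1167.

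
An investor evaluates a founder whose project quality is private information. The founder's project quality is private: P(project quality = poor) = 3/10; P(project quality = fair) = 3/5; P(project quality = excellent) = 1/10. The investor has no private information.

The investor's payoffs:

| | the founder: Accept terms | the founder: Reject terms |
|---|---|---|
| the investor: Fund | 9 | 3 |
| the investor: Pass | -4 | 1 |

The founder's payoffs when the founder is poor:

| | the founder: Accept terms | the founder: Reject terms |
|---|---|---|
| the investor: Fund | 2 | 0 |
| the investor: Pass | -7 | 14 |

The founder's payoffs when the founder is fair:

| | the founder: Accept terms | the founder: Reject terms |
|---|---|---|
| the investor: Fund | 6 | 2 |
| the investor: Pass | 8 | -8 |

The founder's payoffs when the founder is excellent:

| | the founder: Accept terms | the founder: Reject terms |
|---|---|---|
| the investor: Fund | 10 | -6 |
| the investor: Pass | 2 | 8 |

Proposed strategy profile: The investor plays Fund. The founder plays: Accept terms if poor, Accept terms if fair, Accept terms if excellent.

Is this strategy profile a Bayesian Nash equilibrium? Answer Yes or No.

Yes

The investor plays Fund: E[Fund] = 3/10·(9) + 3/5·(9) + 1/10·(9) = 9; E[Pass] = -4. Best-responding. ✓
The founder (project quality poor), facing Fund: Accept terms gives 2, Reject terms gives 0. Proposed Accept terms is best. ✓
The founder (project quality fair), facing Fund: Accept terms gives 6, Reject terms gives 2. Proposed Accept terms is best. ✓
The founder (project quality excellent), facing Fund: Accept terms gives 10, Reject terms gives -6. Proposed Accept terms is best. ✓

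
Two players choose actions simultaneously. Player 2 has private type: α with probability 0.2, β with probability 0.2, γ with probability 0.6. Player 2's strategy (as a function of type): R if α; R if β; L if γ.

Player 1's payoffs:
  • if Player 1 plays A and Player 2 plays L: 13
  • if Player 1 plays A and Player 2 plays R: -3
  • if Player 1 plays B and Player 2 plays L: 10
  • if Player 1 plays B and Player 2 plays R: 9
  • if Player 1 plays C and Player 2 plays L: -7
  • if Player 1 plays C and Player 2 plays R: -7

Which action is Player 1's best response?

E[A] = 0.2·(-3) + 0.2·(-3) + 0.6·(13) = 6.6
E[B] = 0.2·(9) + 0.2·(9) + 0.6·(10) = 9.6
E[C] = 0.2·(-7) + 0.2·(-7) + 0.6·(-7) = -7
Best response: B (9.6 is the largest).

B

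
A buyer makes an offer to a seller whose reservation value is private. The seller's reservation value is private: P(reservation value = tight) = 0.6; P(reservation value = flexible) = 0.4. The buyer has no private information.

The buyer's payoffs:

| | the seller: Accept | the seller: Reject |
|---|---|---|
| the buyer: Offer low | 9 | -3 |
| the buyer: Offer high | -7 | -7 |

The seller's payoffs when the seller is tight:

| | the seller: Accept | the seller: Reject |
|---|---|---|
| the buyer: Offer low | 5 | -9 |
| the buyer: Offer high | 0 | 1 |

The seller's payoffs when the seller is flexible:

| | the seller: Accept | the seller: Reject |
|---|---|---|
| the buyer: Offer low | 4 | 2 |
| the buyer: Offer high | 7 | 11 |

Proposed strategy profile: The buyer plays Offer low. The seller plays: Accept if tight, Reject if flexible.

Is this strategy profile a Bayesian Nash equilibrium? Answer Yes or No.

The buyer plays Offer low: E[Offer low] = 0.6·(9) + 0.4·(-3) = 4.2; E[Offer high] = -7. Best-responding. ✓
The seller (reservation value tight), facing Offer low: Accept gives 5, Reject gives -9. Proposed Accept is best. ✓
The seller (reservation value flexible), facing Offer low: Accept gives 4, Reject gives 2. Proposed Reject is not best — profitable deviation exists. ✗

No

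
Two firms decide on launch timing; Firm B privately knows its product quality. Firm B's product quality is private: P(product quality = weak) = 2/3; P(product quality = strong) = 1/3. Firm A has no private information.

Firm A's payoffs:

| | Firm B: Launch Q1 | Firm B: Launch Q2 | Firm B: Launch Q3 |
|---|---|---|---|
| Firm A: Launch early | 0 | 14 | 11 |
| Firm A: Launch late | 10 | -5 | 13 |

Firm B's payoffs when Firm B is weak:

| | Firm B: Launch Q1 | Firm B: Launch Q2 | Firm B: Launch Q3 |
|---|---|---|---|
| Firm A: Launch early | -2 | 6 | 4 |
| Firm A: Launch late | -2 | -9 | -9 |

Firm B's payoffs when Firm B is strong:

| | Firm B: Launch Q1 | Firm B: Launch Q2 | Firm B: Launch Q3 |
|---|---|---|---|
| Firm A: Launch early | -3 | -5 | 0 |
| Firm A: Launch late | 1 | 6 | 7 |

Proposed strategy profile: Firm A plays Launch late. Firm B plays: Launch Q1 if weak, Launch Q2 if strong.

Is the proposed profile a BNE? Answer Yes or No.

A profile is a BNE iff every type of every player is best-responding given beliefs about the other side.
Firm A plays Launch late: E[Launch late] = 2/3·(10) + 1/3·(-5) = 5; E[Launch early] = 14/3. Best-responding. ✓
Firm B (product quality weak), facing Launch late: Launch Q1 gives -2, Launch Q2 gives -9, Launch Q3 gives -9. Proposed Launch Q1 is best. ✓
Firm B (product quality strong), facing Launch late: Launch Q1 gives 1, Launch Q2 gives 6, Launch Q3 gives 7. Proposed Launch Q2 is not best — profitable deviation exists. ✗

No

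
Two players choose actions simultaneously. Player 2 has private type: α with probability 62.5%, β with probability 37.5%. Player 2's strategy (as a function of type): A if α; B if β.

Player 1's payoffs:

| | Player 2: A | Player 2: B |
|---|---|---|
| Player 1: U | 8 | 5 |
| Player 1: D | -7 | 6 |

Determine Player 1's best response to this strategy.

E[U] = 0.625·(8) + 0.375·(5) = 6.875
E[D] = 0.625·(-7) + 0.375·(6) = -2.125
Best response: U (6.875 is the largest).

U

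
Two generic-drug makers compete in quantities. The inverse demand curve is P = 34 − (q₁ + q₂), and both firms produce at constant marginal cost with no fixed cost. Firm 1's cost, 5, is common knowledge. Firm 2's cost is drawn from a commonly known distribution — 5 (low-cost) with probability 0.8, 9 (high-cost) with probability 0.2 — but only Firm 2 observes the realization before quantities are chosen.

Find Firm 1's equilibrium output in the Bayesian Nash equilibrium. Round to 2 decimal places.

Firm 2 with cost c maximizes (34 − (q₁+q₂) − c)·q₂, giving q₂(c) = (34 − c − q₁)/2.
E[c₂] = 0.8·5 + 0.2·9 = 5.8
Firm 1's FOC against E[q₂] yields q₁ = (34 − 2·5 + E[c₂])/3 = (34 − 10 + 5.8)/3 = 9.93333.

9.93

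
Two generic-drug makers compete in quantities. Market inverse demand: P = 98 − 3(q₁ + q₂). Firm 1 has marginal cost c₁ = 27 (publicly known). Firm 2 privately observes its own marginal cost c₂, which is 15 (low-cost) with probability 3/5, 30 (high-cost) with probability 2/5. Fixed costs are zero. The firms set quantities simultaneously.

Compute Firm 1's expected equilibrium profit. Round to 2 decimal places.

Each type of Firm 2 best-responds to q₁; Firm 1 best-responds to the expected q₂ over Firm 2's types.
Firm 2 with cost c maximizes (98 − 3(q₁+q₂) − c)·q₂, giving q₂(c) = (98 − c − 3q₁)/6.
E[c₂] = 3/5·15 + 2/5·30 = 21
Firm 1's FOC against E[q₂] yields q₁ = (98 − 2·27 + E[c₂])/9 = (98 − 54 + 21)/9 = 7.22222.
E[P] = 98 − 3·(q₁ + E[q₂]) = 48.6667; Firm 1's expected profit = (E[P] − 27)·q₁ = (48.6667 − 27)·7.22222 = 156.481.

156.48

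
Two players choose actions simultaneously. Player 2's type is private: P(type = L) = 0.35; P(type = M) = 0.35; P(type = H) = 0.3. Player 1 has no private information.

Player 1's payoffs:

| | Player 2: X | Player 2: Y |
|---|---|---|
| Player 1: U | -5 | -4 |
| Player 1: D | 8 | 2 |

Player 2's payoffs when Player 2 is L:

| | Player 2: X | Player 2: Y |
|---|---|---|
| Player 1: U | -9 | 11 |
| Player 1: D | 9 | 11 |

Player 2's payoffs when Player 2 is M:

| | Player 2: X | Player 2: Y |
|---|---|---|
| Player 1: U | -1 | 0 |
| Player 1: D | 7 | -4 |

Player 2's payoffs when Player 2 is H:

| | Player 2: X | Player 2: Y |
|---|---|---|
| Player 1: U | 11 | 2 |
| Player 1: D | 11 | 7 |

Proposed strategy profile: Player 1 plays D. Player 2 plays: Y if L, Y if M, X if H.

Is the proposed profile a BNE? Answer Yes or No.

No

Player 1 plays D: E[D] = 0.35·(2) + 0.35·(2) + 0.3·(8) = 3.8; E[U] = -4.3. Best-responding. ✓
Player 2 (type L), facing D: X gives 9, Y gives 11. Proposed Y is best. ✓
Player 2 (type M), facing D: X gives 7, Y gives -4. Proposed Y is not best — profitable deviation exists. ✗
Player 2 (type H), facing D: X gives 11, Y gives 7. Proposed X is best. ✓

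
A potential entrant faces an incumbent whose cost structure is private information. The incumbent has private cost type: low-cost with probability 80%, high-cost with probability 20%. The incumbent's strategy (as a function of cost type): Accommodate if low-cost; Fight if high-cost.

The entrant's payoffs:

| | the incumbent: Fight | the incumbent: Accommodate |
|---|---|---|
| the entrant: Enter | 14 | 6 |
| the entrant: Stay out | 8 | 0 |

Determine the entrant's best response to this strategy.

E[Enter] = 0.8·(6) + 0.2·(14) = 7.6
E[Stay out] = 0.8·(0) + 0.2·(8) = 1.6
Best response: Enter (7.6 is the largest).

Enter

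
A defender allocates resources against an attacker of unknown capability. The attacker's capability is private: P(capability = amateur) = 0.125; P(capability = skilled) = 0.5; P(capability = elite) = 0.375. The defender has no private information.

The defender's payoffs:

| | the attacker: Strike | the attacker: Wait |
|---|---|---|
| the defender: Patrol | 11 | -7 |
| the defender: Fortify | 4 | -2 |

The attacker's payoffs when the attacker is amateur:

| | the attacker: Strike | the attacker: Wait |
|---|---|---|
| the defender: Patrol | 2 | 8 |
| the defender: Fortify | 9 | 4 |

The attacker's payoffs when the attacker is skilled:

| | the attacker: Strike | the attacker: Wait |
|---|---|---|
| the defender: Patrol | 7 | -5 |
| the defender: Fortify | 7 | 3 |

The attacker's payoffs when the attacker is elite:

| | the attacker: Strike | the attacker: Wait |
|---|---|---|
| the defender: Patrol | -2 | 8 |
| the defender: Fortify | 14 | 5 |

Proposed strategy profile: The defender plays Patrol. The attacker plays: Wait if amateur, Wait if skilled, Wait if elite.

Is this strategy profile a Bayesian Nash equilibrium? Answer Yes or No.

The defender plays Patrol: E[Patrol] = 0.125·(-7) + 0.5·(-7) + 0.375·(-7) = -7; E[Fortify] = -2. Not best-responding. ✗
The attacker (capability amateur), facing Patrol: Strike gives 2, Wait gives 8. Proposed Wait is best. ✓
The attacker (capability skilled), facing Patrol: Strike gives 7, Wait gives -5. Proposed Wait is not best — profitable deviation exists. ✗
The attacker (capability elite), facing Patrol: Strike gives -2, Wait gives 8. Proposed Wait is best. ✓

No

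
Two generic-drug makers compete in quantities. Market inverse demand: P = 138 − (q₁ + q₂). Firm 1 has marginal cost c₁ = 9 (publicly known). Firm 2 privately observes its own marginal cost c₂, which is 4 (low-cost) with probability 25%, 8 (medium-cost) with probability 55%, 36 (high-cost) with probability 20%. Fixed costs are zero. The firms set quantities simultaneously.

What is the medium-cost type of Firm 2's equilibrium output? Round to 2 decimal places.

42.90

Type-c best response for Firm 2: q₂(c) = (138 − c)/2 − q₁/2.
Firm 1 maximizes expected profit; its first-order condition is 138 − 2q₁ − E[q₂] − 9 = 0.
Substituting E[q₂] and solving: E[c₂] = 12.6, so q₁ = (138 − 2·9 + 12.6)/3 = 44.2.
q₂(medium-cost) = (138 − 8 − 44.2)/2 = 42.9.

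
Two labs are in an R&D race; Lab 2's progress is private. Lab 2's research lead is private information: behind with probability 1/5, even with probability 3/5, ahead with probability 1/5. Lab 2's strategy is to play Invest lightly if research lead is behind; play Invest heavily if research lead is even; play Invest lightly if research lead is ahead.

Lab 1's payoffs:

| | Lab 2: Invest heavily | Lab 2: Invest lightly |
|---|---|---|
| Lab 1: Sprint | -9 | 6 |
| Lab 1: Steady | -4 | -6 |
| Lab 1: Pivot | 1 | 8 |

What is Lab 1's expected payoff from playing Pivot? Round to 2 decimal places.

Take the expectation over Lab 2's research lead, weighting each type's action by its prior probability.
E[Pivot] = 1/5·8 + 3/5·1 + 1/5·8 = 8/5 + 3/5 + 8/5 = 19/5

3.80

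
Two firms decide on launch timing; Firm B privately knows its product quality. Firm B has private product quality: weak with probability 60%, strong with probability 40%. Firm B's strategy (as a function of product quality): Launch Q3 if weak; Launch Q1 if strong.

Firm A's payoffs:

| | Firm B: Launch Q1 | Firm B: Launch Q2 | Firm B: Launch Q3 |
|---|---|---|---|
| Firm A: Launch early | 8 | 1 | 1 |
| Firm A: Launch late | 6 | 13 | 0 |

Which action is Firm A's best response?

Launch early

E[Launch early] = 0.6·(1) + 0.4·(8) = 3.8
E[Launch late] = 0.6·(0) + 0.4·(6) = 2.4
Best response: Launch early (3.8 is the largest).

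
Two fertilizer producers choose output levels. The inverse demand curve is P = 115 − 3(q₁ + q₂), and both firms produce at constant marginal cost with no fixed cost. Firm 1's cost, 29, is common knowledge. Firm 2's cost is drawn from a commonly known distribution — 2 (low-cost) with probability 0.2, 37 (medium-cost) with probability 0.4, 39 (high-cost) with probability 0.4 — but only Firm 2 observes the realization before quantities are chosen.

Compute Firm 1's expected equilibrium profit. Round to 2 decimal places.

Type-c best response for Firm 2: q₂(c) = (115 − c)/6 − q₁/2.
Firm 1 maximizes expected profit; its first-order condition is 115 − 6q₁ − 3E[q₂] − 29 = 0.
Substituting E[q₂] and solving: E[c₂] = 30.8, so q₁ = (115 − 2·29 + 30.8)/9 = 9.75556.
E[P] = 115 − 3·(q₁ + E[q₂]) = 58.2667; Firm 1's expected profit = (E[P] − 29)·q₁ = (58.2667 − 29)·9.75556 = 285.513.

285.51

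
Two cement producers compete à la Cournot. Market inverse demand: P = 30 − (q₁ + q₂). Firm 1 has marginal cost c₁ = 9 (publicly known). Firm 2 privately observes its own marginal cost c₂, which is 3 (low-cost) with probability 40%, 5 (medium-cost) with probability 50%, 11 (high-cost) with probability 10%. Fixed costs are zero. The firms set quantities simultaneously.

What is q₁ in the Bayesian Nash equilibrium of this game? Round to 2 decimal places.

5.60

Type-c best response for Firm 2: q₂(c) = (30 − c)/2 − q₁/2.
Firm 1 maximizes expected profit; its first-order condition is 30 − 2q₁ − E[q₂] − 9 = 0.
Substituting E[q₂] and solving: E[c₂] = 4.8, so q₁ = (30 − 2·9 + 4.8)/3 = 5.6.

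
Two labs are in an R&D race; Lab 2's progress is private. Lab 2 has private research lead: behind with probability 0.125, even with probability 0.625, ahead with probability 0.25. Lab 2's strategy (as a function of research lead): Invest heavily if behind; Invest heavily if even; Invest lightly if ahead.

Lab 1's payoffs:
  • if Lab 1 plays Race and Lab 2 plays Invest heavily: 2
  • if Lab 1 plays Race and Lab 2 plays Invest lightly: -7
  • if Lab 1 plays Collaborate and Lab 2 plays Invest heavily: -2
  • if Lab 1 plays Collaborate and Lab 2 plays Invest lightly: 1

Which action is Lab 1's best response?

E[Race] = 0.125·(2) + 0.625·(2) + 0.25·(-7) = -0.25
E[Collaborate] = 0.125·(-2) + 0.625·(-2) + 0.25·(1) = -1.25
Best response: Race (-0.25 is the largest).

Race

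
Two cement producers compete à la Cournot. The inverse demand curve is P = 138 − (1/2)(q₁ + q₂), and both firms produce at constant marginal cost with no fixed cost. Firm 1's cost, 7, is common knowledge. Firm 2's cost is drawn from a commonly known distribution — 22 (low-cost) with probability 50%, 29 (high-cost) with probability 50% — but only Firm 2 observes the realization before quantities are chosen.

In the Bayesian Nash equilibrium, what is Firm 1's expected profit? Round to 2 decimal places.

4966.72

Type-c best response for Firm 2: q₂(c) = (138 − c) − q₁/2.
Firm 1 maximizes expected profit; its first-order condition is 138 − q₁ − (1/2)E[q₂] − 7 = 0.
Substituting E[q₂] and solving: E[c₂] = 25.5, so q₁ = (138 − 2·7 + 25.5)/(3/2) = 99.6667.
E[P] = 138 − (1/2)·(q₁ + E[q₂]) = 56.8333; Firm 1's expected profit = (E[P] − 7)·q₁ = (56.8333 − 7)·99.6667 = 4966.72.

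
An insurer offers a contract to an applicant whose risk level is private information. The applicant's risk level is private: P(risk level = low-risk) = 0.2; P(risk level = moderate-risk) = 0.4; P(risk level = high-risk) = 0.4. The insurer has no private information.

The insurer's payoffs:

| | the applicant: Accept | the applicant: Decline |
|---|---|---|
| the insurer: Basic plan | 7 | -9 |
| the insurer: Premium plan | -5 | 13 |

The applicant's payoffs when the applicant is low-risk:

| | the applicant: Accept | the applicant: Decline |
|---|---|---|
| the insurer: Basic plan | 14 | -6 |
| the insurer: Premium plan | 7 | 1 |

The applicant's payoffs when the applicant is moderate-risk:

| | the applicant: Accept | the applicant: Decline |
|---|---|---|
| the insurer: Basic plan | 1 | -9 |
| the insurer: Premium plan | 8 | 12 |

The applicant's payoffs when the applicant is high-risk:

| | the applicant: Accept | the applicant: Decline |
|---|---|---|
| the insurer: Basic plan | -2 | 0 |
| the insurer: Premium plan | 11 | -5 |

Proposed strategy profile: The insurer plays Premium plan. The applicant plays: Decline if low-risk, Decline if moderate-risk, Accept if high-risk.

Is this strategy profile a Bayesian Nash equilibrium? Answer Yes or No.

The insurer plays Premium plan: E[Premium plan] = 0.2·(13) + 0.4·(13) + 0.4·(-5) = 5.8; E[Basic plan] = -2.6. Best-responding. ✓
The applicant (risk level low-risk), facing Premium plan: Accept gives 7, Decline gives 1. Proposed Decline is not best — profitable deviation exists. ✗
The applicant (risk level moderate-risk), facing Premium plan: Accept gives 8, Decline gives 12. Proposed Decline is best. ✓
The applicant (risk level high-risk), facing Premium plan: Accept gives 11, Decline gives -5. Proposed Accept is best. ✓

No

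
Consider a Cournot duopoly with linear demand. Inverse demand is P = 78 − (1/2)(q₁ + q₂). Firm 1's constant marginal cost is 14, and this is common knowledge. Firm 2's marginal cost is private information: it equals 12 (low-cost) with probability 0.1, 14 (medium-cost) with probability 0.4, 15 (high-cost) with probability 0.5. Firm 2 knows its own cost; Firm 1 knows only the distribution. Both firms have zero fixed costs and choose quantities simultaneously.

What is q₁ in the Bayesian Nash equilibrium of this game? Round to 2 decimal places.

Firm 2 with cost c maximizes (78 − (1/2)(q₁+q₂) − c)·q₂, giving q₂(c) = (78 − c − (1/2)q₁).
E[c₂] = 0.1·12 + 0.4·14 + 0.5·15 = 14.3
Firm 1's FOC against E[q₂] yields q₁ = (78 − 2·14 + E[c₂])/(3/2) = (78 − 28 + 14.3)/(3/2) = 42.8667.

42.87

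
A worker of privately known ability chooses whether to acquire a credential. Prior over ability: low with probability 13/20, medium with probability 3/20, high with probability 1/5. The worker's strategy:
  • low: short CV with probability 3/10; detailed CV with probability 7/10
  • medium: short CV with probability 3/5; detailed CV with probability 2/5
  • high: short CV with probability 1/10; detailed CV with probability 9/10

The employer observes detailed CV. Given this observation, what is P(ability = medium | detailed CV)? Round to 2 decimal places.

0.09

P(detailed CV) = (13/20)·(7/10) + (3/20)·(2/5) + (1/5)·(9/10) = 139/200
P(medium | detailed CV) = ((3/20)·(2/5)) / (139/200) = (3/50) / (139/200) = 12/139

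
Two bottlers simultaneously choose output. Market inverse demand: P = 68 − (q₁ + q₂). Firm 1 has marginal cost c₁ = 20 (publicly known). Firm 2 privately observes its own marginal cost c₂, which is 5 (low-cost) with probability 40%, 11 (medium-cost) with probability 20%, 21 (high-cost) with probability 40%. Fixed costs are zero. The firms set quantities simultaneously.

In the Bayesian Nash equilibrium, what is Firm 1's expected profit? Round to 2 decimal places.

Type-c best response for Firm 2: q₂(c) = (68 − c)/2 − q₁/2.
Firm 1 maximizes expected profit; its first-order condition is 68 − 2q₁ − E[q₂] − 20 = 0.
Substituting E[q₂] and solving: E[c₂] = 12.6, so q₁ = (68 − 2·20 + 12.6)/3 = 13.5333.
E[P] = 68 − (q₁ + E[q₂]) = 33.5333; Firm 1's expected profit = (E[P] − 20)·q₁ = (33.5333 − 20)·13.5333 = 183.151.

183.15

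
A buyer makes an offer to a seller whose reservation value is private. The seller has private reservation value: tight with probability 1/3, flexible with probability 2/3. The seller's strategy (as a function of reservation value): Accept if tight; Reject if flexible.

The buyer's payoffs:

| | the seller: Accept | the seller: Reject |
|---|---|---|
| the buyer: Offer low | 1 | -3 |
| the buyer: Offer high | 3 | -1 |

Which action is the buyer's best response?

Offer high

Compute the buyer's expected payoff for each action, taking the expectation over the seller's type.
E[Offer low] = 1/3·(1) + 2/3·(-3) = -5/3
E[Offer high] = 1/3·(3) + 2/3·(-1) = 1/3
Best response: Offer high (1/3 is the largest).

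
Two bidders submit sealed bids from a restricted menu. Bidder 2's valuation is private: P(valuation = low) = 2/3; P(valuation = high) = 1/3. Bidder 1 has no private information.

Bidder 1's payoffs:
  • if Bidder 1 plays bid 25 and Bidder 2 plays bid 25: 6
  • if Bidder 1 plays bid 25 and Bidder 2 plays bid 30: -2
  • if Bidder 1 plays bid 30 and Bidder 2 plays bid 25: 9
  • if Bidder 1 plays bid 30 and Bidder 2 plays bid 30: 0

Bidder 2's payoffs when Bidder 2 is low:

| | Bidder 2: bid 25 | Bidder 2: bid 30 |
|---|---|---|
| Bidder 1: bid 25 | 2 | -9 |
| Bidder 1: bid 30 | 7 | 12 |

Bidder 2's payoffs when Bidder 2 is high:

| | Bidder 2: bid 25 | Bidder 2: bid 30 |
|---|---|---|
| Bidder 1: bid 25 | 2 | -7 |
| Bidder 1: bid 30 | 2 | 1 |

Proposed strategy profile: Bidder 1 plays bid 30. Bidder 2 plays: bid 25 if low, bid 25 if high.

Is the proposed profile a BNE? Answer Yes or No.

No

A profile is a BNE iff every type of every player is best-responding given beliefs about the other side.
Bidder 1 plays bid 30: E[bid 30] = 2/3·(9) + 1/3·(9) = 9; E[bid 25] = 6. Best-responding. ✓
Bidder 2 (valuation low), facing bid 30: bid 25 gives 7, bid 30 gives 12. Proposed bid 25 is not best — profitable deviation exists. ✗
Bidder 2 (valuation high), facing bid 30: bid 25 gives 2, bid 30 gives 1. Proposed bid 25 is best. ✓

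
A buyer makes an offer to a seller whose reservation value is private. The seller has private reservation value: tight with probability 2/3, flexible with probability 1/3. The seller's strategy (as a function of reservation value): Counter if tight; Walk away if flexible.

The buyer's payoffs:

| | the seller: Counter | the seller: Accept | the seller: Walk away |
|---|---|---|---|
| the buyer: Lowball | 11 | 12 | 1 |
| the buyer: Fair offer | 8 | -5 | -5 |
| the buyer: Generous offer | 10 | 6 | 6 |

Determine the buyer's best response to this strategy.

Compute the buyer's expected payoff for each action, taking the expectation over the seller's type.
E[Lowball] = 2/3·(11) + 1/3·(1) = 23/3
E[Fair offer] = 2/3·(8) + 1/3·(-5) = 11/3
E[Generous offer] = 2/3·(10) + 1/3·(6) = 26/3
Best response: Generous offer (26/3 is the largest).

Generous offer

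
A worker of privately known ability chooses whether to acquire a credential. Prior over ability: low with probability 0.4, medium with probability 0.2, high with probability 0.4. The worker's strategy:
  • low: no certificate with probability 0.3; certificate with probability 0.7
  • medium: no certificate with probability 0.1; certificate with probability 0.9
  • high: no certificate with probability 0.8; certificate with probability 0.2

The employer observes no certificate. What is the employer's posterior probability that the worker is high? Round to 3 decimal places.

P(no certificate) = 0.4·0.3 + 0.2·0.1 + 0.4·0.8 = 0.46
P(high | no certificate) = (0.4·0.8) / 0.46 = 0.32 / 0.46 = 0.695652

0.696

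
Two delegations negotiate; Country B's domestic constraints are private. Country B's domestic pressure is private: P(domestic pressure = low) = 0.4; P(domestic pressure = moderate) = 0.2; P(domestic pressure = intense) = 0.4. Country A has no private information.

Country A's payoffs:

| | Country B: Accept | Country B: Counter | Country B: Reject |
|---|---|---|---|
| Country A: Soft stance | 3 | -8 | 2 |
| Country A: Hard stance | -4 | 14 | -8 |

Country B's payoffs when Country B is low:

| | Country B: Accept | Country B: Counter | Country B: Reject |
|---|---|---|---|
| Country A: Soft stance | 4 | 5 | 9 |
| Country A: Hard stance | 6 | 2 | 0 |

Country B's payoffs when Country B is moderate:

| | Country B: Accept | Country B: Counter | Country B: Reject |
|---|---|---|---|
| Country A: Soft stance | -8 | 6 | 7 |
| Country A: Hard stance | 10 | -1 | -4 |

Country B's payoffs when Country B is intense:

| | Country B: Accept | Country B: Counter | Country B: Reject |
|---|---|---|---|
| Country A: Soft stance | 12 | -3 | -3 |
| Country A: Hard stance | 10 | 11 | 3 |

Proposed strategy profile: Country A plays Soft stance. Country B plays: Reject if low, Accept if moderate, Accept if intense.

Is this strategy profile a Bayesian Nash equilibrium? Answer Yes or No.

No

A profile is a BNE iff every type of every player is best-responding given beliefs about the other side.
Country A plays Soft stance: E[Soft stance] = 0.4·(2) + 0.2·(3) + 0.4·(3) = 2.6; E[Hard stance] = -5.6. Best-responding. ✓
Country B (domestic pressure low), facing Soft stance: Accept gives 4, Counter gives 5, Reject gives 9. Proposed Reject is best. ✓
Country B (domestic pressure moderate), facing Soft stance: Accept gives -8, Counter gives 6, Reject gives 7. Proposed Accept is not best — profitable deviation exists. ✗
Country B (domestic pressure intense), facing Soft stance: Accept gives 12, Counter gives -3, Reject gives -3. Proposed Accept is best. ✓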